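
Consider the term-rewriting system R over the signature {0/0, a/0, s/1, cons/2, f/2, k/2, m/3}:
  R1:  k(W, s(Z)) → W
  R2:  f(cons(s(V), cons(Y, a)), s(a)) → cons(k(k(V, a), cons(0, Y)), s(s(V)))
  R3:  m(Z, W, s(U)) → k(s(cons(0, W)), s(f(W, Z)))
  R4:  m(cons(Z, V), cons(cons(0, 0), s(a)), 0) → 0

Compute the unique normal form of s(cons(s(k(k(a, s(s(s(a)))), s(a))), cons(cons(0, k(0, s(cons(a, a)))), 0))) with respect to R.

1. s(cons(s(k(k(a, s(s(s(a)))), s(a))), cons(cons(0, k(0, s(cons(a, a)))), 0)))  →  s(cons(s(k(a, s(s(s(a))))), cons(cons(0, k(0, s(cons(a, a)))), 0)))   [R1 at 1.1.1]
2. s(cons(s(k(a, s(s(s(a))))), cons(cons(0, k(0, s(cons(a, a)))), 0)))  →  s(cons(s(a), cons(cons(0, k(0, s(cons(a, a)))), 0)))   [R1 at 1.1.1]
3. s(cons(s(a), cons(cons(0, k(0, s(cons(a, a)))), 0)))  →  s(cons(s(a), cons(cons(0, 0), 0)))   [R1 at 1.2.1.2]

s(cons(s(a), cons(cons(0, 0), 0)))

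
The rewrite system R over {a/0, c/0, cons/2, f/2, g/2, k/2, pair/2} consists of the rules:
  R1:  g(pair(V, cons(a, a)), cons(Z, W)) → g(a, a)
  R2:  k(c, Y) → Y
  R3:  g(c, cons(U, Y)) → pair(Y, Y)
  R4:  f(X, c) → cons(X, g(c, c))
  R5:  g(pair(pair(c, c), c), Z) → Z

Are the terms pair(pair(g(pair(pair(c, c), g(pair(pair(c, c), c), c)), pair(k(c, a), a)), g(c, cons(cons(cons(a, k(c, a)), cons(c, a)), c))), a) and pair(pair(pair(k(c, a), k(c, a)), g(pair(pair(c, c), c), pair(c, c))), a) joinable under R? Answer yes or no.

yes — NF(t₁) = pair(pair(pair(a, a), pair(c, c)), a), NF(t₂) = pair(pair(pair(a, a), pair(c, c)), a)

Reduce t₁ = pair(pair(g(pair(pair(c, c), g(pair(pair(c, c), c), c)), pair(k(c, a), a)), g(c, cons(cons(cons(a, k(c, a)), cons(c, a)), c))), a):
1. pair(pair(g(pair(pair(c, c), g(pair(pair(c, c), c), c)), pair(k(c, a), a)), g(c, cons(cons(cons(a, k(c, a)), cons(c, a)), c))), a)  →  pair(pair(g(pair(pair(c, c), c), pair(k(c, a), a)), g(c, cons(cons(cons(a, k(c, a)), cons(c, a)), c))), a)   [R5 at 1.1.1.2]
2. pair(pair(g(pair(pair(c, c), c), pair(k(c, a), a)), g(c, cons(cons(cons(a, k(c, a)), cons(c, a)), c))), a)  →  pair(pair(pair(k(c, a), a), g(c, cons(cons(cons(a, k(c, a)), cons(c, a)), c))), a)   [R5 at 1.1]
3. pair(pair(pair(k(c, a), a), g(c, cons(cons(cons(a, k(c, a)), cons(c, a)), c))), a)  →  pair(pair(pair(a, a), g(c, cons(cons(cons(a, k(c, a)), cons(c, a)), c))), a)   [R2 at 1.1.1]
4. pair(pair(pair(a, a), g(c, cons(cons(cons(a, k(c, a)), cons(c, a)), c))), a)  →  pair(pair(pair(a, a), pair(c, c)), a)   [R3 at 1.2]

Reduce t₂ = pair(pair(pair(k(c, a), k(c, a)), g(pair(pair(c, c), c), pair(c, c))), a):
1. pair(pair(pair(k(c, a), k(c, a)), g(pair(pair(c, c), c), pair(c, c))), a)  →  pair(pair(pair(a, k(c, a)), g(pair(pair(c, c), c), pair(c, c))), a)   [R2 at 1.1.1]
2. pair(pair(pair(a, k(c, a)), g(pair(pair(c, c), c), pair(c, c))), a)  →  pair(pair(pair(a, a), g(pair(pair(c, c), c), pair(c, c))), a)   [R2 at 1.1.2]
3. pair(pair(pair(a, a), g(pair(pair(c, c), c), pair(c, c))), a)  →  pair(pair(pair(a, a), pair(c, c)), a)   [R5 at 1.2]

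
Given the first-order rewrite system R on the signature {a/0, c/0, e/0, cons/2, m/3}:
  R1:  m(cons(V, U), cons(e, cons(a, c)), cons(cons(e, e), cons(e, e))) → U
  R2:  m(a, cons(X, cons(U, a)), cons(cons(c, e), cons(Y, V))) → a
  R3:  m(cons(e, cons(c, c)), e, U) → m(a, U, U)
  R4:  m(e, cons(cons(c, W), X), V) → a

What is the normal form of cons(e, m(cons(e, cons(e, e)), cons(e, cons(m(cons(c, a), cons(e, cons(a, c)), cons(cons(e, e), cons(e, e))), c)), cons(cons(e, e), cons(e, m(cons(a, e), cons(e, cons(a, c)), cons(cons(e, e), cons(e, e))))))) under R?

1. cons(e, m(cons(e, cons(e, e)), cons(e, cons(m(cons(c, a), cons(e, cons(a, c)), cons(cons(e, e), cons(e, e))), c)), cons(cons(e, e), cons(e, m(cons(a, e), cons(e, cons(a, c)), cons(cons(e, e), cons(e, e)))))))  →  cons(e, m(cons(e, cons(e, e)), cons(e, cons(a, c)), cons(cons(e, e), cons(e, m(cons(a, e), cons(e, cons(a, c)), cons(cons(e, e), cons(e, e)))))))   [R1 at 2.2.2.1]
2. cons(e, m(cons(e, cons(e, e)), cons(e, cons(a, c)), cons(cons(e, e), cons(e, m(cons(a, e), cons(e, cons(a, c)), cons(cons(e, e), cons(e, e)))))))  →  cons(e, m(cons(e, cons(e, e)), cons(e, cons(a, c)), cons(cons(e, e), cons(e, e))))   [R1 at 2.3.2.2]
3. cons(e, m(cons(e, cons(e, e)), cons(e, cons(a, c)), cons(cons(e, e), cons(e, e))))  →  cons(e, cons(e, e))   [R1 at 2]

cons(e, cons(e, e))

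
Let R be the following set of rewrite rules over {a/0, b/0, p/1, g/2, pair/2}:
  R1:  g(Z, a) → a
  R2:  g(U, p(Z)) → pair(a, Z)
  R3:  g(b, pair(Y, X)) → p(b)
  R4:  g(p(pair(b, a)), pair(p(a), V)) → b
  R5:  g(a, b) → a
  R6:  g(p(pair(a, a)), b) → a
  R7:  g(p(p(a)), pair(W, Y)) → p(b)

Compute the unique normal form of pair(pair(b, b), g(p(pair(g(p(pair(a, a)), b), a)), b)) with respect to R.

1. pair(pair(b, b), g(p(pair(g(p(pair(a, a)), b), a)), b))  →  pair(pair(b, b), g(p(pair(a, a)), b))   [R6 at 2.1.1.1]
2. pair(pair(b, b), g(p(pair(a, a)), b))  →  pair(pair(b, b), a)   [R6 at 2]

pair(pair(b, b), a)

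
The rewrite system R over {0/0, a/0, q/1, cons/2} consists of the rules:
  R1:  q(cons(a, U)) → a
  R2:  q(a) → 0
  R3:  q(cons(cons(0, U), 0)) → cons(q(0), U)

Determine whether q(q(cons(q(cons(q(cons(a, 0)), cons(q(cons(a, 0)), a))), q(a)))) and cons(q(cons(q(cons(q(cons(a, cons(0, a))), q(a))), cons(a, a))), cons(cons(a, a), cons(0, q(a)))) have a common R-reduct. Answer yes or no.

Reduce t₁ = q(q(cons(q(cons(q(cons(a, 0)), cons(q(cons(a, 0)), a))), q(a)))):
1. q(q(cons(q(cons(q(cons(a, 0)), cons(q(cons(a, 0)), a))), q(a))))  →  q(q(cons(q(cons(a, cons(q(cons(a, 0)), a))), q(a))))   [R1 at 1.1.1.1.1]
2. q(q(cons(q(cons(a, cons(q(cons(a, 0)), a))), q(a))))  →  q(q(cons(a, q(a))))   [R1 at 1.1.1]
3. q(q(cons(a, q(a))))  →  q(a)   [R1 at 1]
4. q(a)  →  0   [R2 at ε]

Reduce t₂ = cons(q(cons(q(cons(q(cons(a, cons(0, a))), q(a))), cons(a, a))), cons(cons(a, a), cons(0, q(a)))):
1. cons(q(cons(q(cons(q(cons(a, cons(0, a))), q(a))), cons(a, a))), cons(cons(a, a), cons(0, q(a))))  →  cons(q(cons(q(cons(a, q(a))), cons(a, a))), cons(cons(a, a), cons(0, q(a))))   [R1 at 1.1.1.1.1]
2. cons(q(cons(q(cons(a, q(a))), cons(a, a))), cons(cons(a, a), cons(0, q(a))))  →  cons(q(cons(a, cons(a, a))), cons(cons(a, a), cons(0, q(a))))   [R1 at 1.1.1]
3. cons(q(cons(a, cons(a, a))), cons(cons(a, a), cons(0, q(a))))  →  cons(a, cons(cons(a, a), cons(0, q(a))))   [R1 at 1]
4. cons(a, cons(cons(a, a), cons(0, q(a))))  →  cons(a, cons(cons(a, a), cons(0, 0)))   [R2 at 2.2.2]

no — NF(t₁) = 0, NF(t₂) = cons(a, cons(cons(a, a), cons(0, 0)))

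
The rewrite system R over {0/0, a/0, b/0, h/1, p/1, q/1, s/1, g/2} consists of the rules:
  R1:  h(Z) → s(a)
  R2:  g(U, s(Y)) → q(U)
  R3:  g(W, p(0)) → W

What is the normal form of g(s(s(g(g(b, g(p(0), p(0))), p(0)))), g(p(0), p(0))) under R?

1. g(s(s(g(g(b, g(p(0), p(0))), p(0)))), g(p(0), p(0)))  →  g(s(s(g(b, g(p(0), p(0))))), g(p(0), p(0)))   [R3 at 1.1.1]
2. g(s(s(g(b, g(p(0), p(0))))), g(p(0), p(0)))  →  g(s(s(g(b, p(0)))), g(p(0), p(0)))   [R3 at 1.1.1.2]
3. g(s(s(g(b, p(0)))), g(p(0), p(0)))  →  g(s(s(b)), g(p(0), p(0)))   [R3 at 1.1.1]
4. g(s(s(b)), g(p(0), p(0)))  →  g(s(s(b)), p(0))   [R3 at 2]
5. g(s(s(b)), p(0))  →  s(s(b))   [R3 at ε]

s(s(b))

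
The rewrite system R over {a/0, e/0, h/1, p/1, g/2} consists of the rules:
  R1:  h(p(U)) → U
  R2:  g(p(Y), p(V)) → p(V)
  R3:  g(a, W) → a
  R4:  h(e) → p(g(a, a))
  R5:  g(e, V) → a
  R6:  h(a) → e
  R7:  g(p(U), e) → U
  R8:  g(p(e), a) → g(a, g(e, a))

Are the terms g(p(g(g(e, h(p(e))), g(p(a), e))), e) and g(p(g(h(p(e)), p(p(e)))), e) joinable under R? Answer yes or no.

Reduce t₁ = g(p(g(g(e, h(p(e))), g(p(a), e))), e):
1. g(p(g(g(e, h(p(e))), g(p(a), e))), e)  →  g(g(e, h(p(e))), g(p(a), e))   [R7 at ε]
2. g(g(e, h(p(e))), g(p(a), e))  →  g(a, g(p(a), e))   [R5 at 1]
3. g(a, g(p(a), e))  →  a   [R3 at ε]

Reduce t₂ = g(p(g(h(p(e)), p(p(e)))), e):
1. g(p(g(h(p(e)), p(p(e)))), e)  →  g(h(p(e)), p(p(e)))   [R7 at ε]
2. g(h(p(e)), p(p(e)))  →  g(e, p(p(e)))   [R1 at 1]
3. g(e, p(p(e)))  →  a   [R5 at ε]

yes — NF(t₁) = a, NF(t₂) = a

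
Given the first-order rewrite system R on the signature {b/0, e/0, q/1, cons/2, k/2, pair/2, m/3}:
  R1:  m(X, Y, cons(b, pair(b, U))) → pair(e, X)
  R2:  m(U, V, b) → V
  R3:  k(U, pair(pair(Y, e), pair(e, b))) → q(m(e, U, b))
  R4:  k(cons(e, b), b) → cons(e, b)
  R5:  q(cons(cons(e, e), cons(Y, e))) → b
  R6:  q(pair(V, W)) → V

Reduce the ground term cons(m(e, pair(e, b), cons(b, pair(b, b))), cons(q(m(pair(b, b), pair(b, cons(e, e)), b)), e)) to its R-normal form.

cons(pair(e, e), cons(b, e))

1. cons(m(e, pair(e, b), cons(b, pair(b, b))), cons(q(m(pair(b, b), pair(b, cons(e, e)), b)), e))  →  cons(pair(e, e), cons(q(m(pair(b, b), pair(b, cons(e, e)), b)), e))   [R1 at 1]
2. cons(pair(e, e), cons(q(m(pair(b, b), pair(b, cons(e, e)), b)), e))  →  cons(pair(e, e), cons(q(pair(b, cons(e, e))), e))   [R2 at 2.1.1]
3. cons(pair(e, e), cons(q(pair(b, cons(e, e))), e))  →  cons(pair(e, e), cons(b, e))   [R6 at 2.1]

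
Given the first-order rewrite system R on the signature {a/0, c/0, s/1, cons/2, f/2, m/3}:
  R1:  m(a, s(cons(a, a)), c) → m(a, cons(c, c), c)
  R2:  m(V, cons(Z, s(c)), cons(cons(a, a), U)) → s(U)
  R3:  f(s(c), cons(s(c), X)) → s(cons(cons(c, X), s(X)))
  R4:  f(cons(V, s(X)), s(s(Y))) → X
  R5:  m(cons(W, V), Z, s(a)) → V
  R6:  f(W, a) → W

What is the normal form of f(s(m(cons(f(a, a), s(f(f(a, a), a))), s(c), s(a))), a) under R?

1. f(s(m(cons(f(a, a), s(f(f(a, a), a))), s(c), s(a))), a)  →  s(m(cons(f(a, a), s(f(f(a, a), a))), s(c), s(a)))   [R6 at ε]
2. s(m(cons(f(a, a), s(f(f(a, a), a))), s(c), s(a)))  →  s(s(f(f(a, a), a)))   [R5 at 1]
3. s(s(f(f(a, a), a)))  →  s(s(f(a, a)))   [R6 at 1.1]
4. s(s(f(a, a)))  →  s(s(a))   [R6 at 1.1]

s(s(a))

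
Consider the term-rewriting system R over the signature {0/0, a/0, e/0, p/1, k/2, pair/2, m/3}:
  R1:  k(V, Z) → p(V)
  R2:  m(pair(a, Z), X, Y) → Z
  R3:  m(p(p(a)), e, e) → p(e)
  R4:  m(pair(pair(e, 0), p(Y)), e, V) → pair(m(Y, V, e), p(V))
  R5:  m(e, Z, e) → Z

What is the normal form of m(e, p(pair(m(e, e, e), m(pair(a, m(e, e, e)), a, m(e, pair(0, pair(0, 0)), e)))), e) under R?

1. m(e, p(pair(m(e, e, e), m(pair(a, m(e, e, e)), a, m(e, pair(0, pair(0, 0)), e)))), e)  →  p(pair(m(e, e, e), m(pair(a, m(e, e, e)), a, m(e, pair(0, pair(0, 0)), e))))   [R5 at ε]
2. p(pair(m(e, e, e), m(pair(a, m(e, e, e)), a, m(e, pair(0, pair(0, 0)), e))))  →  p(pair(e, m(pair(a, m(e, e, e)), a, m(e, pair(0, pair(0, 0)), e))))   [R5 at 1.1]
3. p(pair(e, m(pair(a, m(e, e, e)), a, m(e, pair(0, pair(0, 0)), e))))  →  p(pair(e, m(e, e, e)))   [R2 at 1.2]
4. p(pair(e, m(e, e, e)))  →  p(pair(e, e))   [R5 at 1.2]

p(pair(e, e))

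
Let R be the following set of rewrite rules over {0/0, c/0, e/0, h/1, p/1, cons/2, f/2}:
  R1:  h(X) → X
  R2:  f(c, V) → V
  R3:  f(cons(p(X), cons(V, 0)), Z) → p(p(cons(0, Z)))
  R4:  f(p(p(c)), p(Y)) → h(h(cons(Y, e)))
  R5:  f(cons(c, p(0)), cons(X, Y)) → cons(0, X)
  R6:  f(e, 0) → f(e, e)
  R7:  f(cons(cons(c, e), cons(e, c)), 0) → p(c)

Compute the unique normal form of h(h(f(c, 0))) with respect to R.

1. h(h(f(c, 0)))  →  h(f(c, 0))   [R1 at ε]
2. h(f(c, 0))  →  f(c, 0)   [R1 at ε]
3. f(c, 0)  →  0   [R2 at ε]

0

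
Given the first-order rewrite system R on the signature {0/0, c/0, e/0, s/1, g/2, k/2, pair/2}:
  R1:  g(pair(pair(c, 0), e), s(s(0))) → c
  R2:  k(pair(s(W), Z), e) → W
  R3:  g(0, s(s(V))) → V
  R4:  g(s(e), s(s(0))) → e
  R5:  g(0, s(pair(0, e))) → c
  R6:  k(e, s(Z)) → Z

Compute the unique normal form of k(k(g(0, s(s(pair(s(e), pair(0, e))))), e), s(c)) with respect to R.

1. k(k(g(0, s(s(pair(s(e), pair(0, e))))), e), s(c))  →  k(k(pair(s(e), pair(0, e)), e), s(c))   [R3 at 1.1]
2. k(k(pair(s(e), pair(0, e)), e), s(c))  →  k(e, s(c))   [R2 at 1]
3. k(e, s(c))  →  c   [R6 at ε]

c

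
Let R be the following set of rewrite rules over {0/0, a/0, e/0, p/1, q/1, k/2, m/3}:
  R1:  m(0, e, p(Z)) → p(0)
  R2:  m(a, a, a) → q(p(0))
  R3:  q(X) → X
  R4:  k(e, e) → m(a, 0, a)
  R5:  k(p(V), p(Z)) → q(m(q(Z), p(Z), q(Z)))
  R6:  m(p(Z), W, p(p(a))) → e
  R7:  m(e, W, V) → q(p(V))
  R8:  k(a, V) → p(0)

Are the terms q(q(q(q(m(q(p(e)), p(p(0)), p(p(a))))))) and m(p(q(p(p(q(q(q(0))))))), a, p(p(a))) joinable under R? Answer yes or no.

yes — NF(t₁) = e, NF(t₂) = e

Reduce t₁ = q(q(q(q(m(q(p(e)), p(p(0)), p(p(a))))))):
1. q(q(q(q(m(q(p(e)), p(p(0)), p(p(a)))))))  →  q(q(q(m(q(p(e)), p(p(0)), p(p(a))))))   [R3 at ε]
2. q(q(q(m(q(p(e)), p(p(0)), p(p(a))))))  →  q(q(m(q(p(e)), p(p(0)), p(p(a)))))   [R3 at ε]
3. q(q(m(q(p(e)), p(p(0)), p(p(a)))))  →  q(m(q(p(e)), p(p(0)), p(p(a))))   [R3 at ε]
4. q(m(q(p(e)), p(p(0)), p(p(a))))  →  m(q(p(e)), p(p(0)), p(p(a)))   [R3 at ε]
5. m(q(p(e)), p(p(0)), p(p(a)))  →  m(p(e), p(p(0)), p(p(a)))   [R3 at 1]
6. m(p(e), p(p(0)), p(p(a)))  →  e   [R6 at ε]

Reduce t₂ = m(p(q(p(p(q(q(q(0))))))), a, p(p(a))):
1. m(p(q(p(p(q(q(q(0))))))), a, p(p(a)))  →  e   [R6 at ε]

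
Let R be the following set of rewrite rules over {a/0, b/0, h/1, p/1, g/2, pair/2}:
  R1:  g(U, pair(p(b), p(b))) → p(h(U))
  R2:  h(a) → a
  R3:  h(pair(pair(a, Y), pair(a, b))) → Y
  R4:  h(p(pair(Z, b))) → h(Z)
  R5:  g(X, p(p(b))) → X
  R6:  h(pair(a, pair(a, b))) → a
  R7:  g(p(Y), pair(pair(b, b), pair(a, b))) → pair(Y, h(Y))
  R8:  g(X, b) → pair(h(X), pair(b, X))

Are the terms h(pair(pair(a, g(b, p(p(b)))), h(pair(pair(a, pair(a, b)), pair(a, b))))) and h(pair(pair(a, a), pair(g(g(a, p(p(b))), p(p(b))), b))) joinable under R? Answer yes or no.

Reduce t₁ = h(pair(pair(a, g(b, p(p(b)))), h(pair(pair(a, pair(a, b)), pair(a, b))))):
1. h(pair(pair(a, g(b, p(p(b)))), h(pair(pair(a, pair(a, b)), pair(a, b)))))  →  h(pair(pair(a, b), h(pair(pair(a, pair(a, b)), pair(a, b)))))   [R5 at 1.1.2]
2. h(pair(pair(a, b), h(pair(pair(a, pair(a, b)), pair(a, b)))))  →  h(pair(pair(a, b), pair(a, b)))   [R3 at 1.2]
3. h(pair(pair(a, b), pair(a, b)))  →  b   [R3 at ε]

Reduce t₂ = h(pair(pair(a, a), pair(g(g(a, p(p(b))), p(p(b))), b))):
1. h(pair(pair(a, a), pair(g(g(a, p(p(b))), p(p(b))), b)))  →  h(pair(pair(a, a), pair(g(a, p(p(b))), b)))   [R5 at 1.2.1]
2. h(pair(pair(a, a), pair(g(a, p(p(b))), b)))  →  h(pair(pair(a, a), pair(a, b)))   [R5 at 1.2.1]
3. h(pair(pair(a, a), pair(a, b)))  →  a   [R3 at ε]

no — NF(t₁) = b, NF(t₂) = a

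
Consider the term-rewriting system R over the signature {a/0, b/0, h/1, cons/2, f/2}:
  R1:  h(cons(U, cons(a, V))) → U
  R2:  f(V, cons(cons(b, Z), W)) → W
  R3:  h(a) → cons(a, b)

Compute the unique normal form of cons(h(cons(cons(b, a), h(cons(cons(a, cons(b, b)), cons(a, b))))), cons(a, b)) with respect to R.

cons(cons(b, a), cons(a, b))

1. cons(h(cons(cons(b, a), h(cons(cons(a, cons(b, b)), cons(a, b))))), cons(a, b))  →  cons(h(cons(cons(b, a), cons(a, cons(b, b)))), cons(a, b))   [R1 at 1.1.2]
2. cons(h(cons(cons(b, a), cons(a, cons(b, b)))), cons(a, b))  →  cons(cons(b, a), cons(a, b))   [R1 at 1]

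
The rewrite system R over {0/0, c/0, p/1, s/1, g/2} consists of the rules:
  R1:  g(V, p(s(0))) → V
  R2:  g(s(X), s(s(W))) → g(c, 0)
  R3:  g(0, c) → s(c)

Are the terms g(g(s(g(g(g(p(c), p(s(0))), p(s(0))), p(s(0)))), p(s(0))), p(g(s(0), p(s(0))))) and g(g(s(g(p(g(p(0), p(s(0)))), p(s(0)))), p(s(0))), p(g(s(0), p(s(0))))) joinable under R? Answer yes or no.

Reduce t₁ = g(g(s(g(g(g(p(c), p(s(0))), p(s(0))), p(s(0)))), p(s(0))), p(g(s(0), p(s(0))))):
1. g(g(s(g(g(g(p(c), p(s(0))), p(s(0))), p(s(0)))), p(s(0))), p(g(s(0), p(s(0)))))  →  g(s(g(g(g(p(c), p(s(0))), p(s(0))), p(s(0)))), p(g(s(0), p(s(0)))))   [R1 at 1]
2. g(s(g(g(g(p(c), p(s(0))), p(s(0))), p(s(0)))), p(g(s(0), p(s(0)))))  →  g(s(g(g(p(c), p(s(0))), p(s(0)))), p(g(s(0), p(s(0)))))   [R1 at 1.1]
3. g(s(g(g(p(c), p(s(0))), p(s(0)))), p(g(s(0), p(s(0)))))  →  g(s(g(p(c), p(s(0)))), p(g(s(0), p(s(0)))))   [R1 at 1.1]
4. g(s(g(p(c), p(s(0)))), p(g(s(0), p(s(0)))))  →  g(s(p(c)), p(g(s(0), p(s(0)))))   [R1 at 1.1]
5. g(s(p(c)), p(g(s(0), p(s(0)))))  →  g(s(p(c)), p(s(0)))   [R1 at 2.1]
6. g(s(p(c)), p(s(0)))  →  s(p(c))   [R1 at ε]

Reduce t₂ = g(g(s(g(p(g(p(0), p(s(0)))), p(s(0)))), p(s(0))), p(g(s(0), p(s(0))))):
1. g(g(s(g(p(g(p(0), p(s(0)))), p(s(0)))), p(s(0))), p(g(s(0), p(s(0)))))  →  g(s(g(p(g(p(0), p(s(0)))), p(s(0)))), p(g(s(0), p(s(0)))))   [R1 at 1]
2. g(s(g(p(g(p(0), p(s(0)))), p(s(0)))), p(g(s(0), p(s(0)))))  →  g(s(p(g(p(0), p(s(0))))), p(g(s(0), p(s(0)))))   [R1 at 1.1]
3. g(s(p(g(p(0), p(s(0))))), p(g(s(0), p(s(0)))))  →  g(s(p(p(0))), p(g(s(0), p(s(0)))))   [R1 at 1.1.1]
4. g(s(p(p(0))), p(g(s(0), p(s(0)))))  →  g(s(p(p(0))), p(s(0)))   [R1 at 2.1]
5. g(s(p(p(0))), p(s(0)))  →  s(p(p(0)))   [R1 at ε]

no — NF(t₁) = s(p(c)), NF(t₂) = s(p(p(0)))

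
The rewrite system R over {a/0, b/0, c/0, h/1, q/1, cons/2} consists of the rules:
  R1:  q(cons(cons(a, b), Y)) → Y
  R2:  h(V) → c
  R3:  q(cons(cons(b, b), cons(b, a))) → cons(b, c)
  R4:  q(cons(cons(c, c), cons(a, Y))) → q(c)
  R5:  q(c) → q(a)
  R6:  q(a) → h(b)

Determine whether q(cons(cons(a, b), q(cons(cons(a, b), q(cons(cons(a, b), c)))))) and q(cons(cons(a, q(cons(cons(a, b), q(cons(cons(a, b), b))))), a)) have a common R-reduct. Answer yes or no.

no — NF(t₁) = c, NF(t₂) = a

Reduce t₁ = q(cons(cons(a, b), q(cons(cons(a, b), q(cons(cons(a, b), c)))))):
1. q(cons(cons(a, b), q(cons(cons(a, b), q(cons(cons(a, b), c))))))  →  q(cons(cons(a, b), q(cons(cons(a, b), c))))   [R1 at ε]
2. q(cons(cons(a, b), q(cons(cons(a, b), c))))  →  q(cons(cons(a, b), c))   [R1 at ε]
3. q(cons(cons(a, b), c))  →  c   [R1 at ε]

Reduce t₂ = q(cons(cons(a, q(cons(cons(a, b), q(cons(cons(a, b), b))))), a)):
1. q(cons(cons(a, q(cons(cons(a, b), q(cons(cons(a, b), b))))), a))  →  q(cons(cons(a, q(cons(cons(a, b), b))), a))   [R1 at 1.1.2]
2. q(cons(cons(a, q(cons(cons(a, b), b))), a))  →  q(cons(cons(a, b), a))   [R1 at 1.1.2]
3. q(cons(cons(a, b), a))  →  a   [R1 at ε]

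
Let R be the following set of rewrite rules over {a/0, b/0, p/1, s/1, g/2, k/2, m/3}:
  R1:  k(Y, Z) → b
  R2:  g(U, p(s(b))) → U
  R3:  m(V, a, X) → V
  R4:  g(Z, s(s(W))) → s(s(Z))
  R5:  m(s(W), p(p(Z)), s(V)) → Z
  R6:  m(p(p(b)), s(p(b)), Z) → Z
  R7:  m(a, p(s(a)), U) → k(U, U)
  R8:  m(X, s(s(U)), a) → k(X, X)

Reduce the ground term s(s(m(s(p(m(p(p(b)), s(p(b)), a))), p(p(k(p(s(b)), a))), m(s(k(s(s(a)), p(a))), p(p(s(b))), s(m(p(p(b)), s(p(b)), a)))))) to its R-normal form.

1. s(s(m(s(p(m(p(p(b)), s(p(b)), a))), p(p(k(p(s(b)), a))), m(s(k(s(s(a)), p(a))), p(p(s(b))), s(m(p(p(b)), s(p(b)), a))))))  →  s(s(m(s(p(a)), p(p(k(p(s(b)), a))), m(s(k(s(s(a)), p(a))), p(p(s(b))), s(m(p(p(b)), s(p(b)), a))))))   [R6 at 1.1.1.1.1]
2. s(s(m(s(p(a)), p(p(k(p(s(b)), a))), m(s(k(s(s(a)), p(a))), p(p(s(b))), s(m(p(p(b)), s(p(b)), a))))))  →  s(s(m(s(p(a)), p(p(b)), m(s(k(s(s(a)), p(a))), p(p(s(b))), s(m(p(p(b)), s(p(b)), a))))))   [R1 at 1.1.2.1.1]
3. s(s(m(s(p(a)), p(p(b)), m(s(k(s(s(a)), p(a))), p(p(s(b))), s(m(p(p(b)), s(p(b)), a))))))  →  s(s(m(s(p(a)), p(p(b)), s(b))))   [R5 at 1.1.3]
4. s(s(m(s(p(a)), p(p(b)), s(b))))  →  s(s(b))   [R5 at 1.1]

s(s(b))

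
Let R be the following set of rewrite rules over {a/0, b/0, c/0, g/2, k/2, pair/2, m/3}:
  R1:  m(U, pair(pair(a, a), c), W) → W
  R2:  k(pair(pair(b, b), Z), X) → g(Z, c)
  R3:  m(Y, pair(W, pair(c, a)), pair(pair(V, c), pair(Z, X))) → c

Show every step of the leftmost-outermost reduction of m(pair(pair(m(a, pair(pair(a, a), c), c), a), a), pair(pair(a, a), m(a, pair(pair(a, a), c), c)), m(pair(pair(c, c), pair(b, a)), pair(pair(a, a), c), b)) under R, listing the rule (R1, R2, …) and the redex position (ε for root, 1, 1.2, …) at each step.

b

1. m(pair(pair(m(a, pair(pair(a, a), c), c), a), a), pair(pair(a, a), m(a, pair(pair(a, a), c), c)), m(pair(pair(c, c), pair(b, a)), pair(pair(a, a), c), b))  →  m(pair(pair(c, a), a), pair(pair(a, a), m(a, pair(pair(a, a), c), c)), m(pair(pair(c, c), pair(b, a)), pair(pair(a, a), c), b))   [R1 at 1.1.1]
2. m(pair(pair(c, a), a), pair(pair(a, a), m(a, pair(pair(a, a), c), c)), m(pair(pair(c, c), pair(b, a)), pair(pair(a, a), c), b))  →  m(pair(pair(c, a), a), pair(pair(a, a), c), m(pair(pair(c, c), pair(b, a)), pair(pair(a, a), c), b))   [R1 at 2.2]
3. m(pair(pair(c, a), a), pair(pair(a, a), c), m(pair(pair(c, c), pair(b, a)), pair(pair(a, a), c), b))  →  m(pair(pair(c, c), pair(b, a)), pair(pair(a, a), c), b)   [R1 at ε]
4. m(pair(pair(c, c), pair(b, a)), pair(pair(a, a), c), b)  →  b   [R1 at ε]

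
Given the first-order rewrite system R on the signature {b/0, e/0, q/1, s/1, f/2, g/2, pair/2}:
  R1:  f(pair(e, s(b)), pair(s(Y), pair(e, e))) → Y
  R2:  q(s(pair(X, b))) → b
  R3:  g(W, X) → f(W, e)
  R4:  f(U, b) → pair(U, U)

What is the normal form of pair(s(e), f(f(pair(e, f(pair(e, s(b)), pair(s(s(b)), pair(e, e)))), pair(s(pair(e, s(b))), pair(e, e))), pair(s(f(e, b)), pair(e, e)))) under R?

1. pair(s(e), f(f(pair(e, f(pair(e, s(b)), pair(s(s(b)), pair(e, e)))), pair(s(pair(e, s(b))), pair(e, e))), pair(s(f(e, b)), pair(e, e))))  →  pair(s(e), f(f(pair(e, s(b)), pair(s(pair(e, s(b))), pair(e, e))), pair(s(f(e, b)), pair(e, e))))   [R1 at 2.1.1.2]
2. pair(s(e), f(f(pair(e, s(b)), pair(s(pair(e, s(b))), pair(e, e))), pair(s(f(e, b)), pair(e, e))))  →  pair(s(e), f(pair(e, s(b)), pair(s(f(e, b)), pair(e, e))))   [R1 at 2.1]
3. pair(s(e), f(pair(e, s(b)), pair(s(f(e, b)), pair(e, e))))  →  pair(s(e), f(e, b))   [R1 at 2]
4. pair(s(e), f(e, b))  →  pair(s(e), pair(e, e))   [R4 at 2]

pair(s(e), pair(e, e))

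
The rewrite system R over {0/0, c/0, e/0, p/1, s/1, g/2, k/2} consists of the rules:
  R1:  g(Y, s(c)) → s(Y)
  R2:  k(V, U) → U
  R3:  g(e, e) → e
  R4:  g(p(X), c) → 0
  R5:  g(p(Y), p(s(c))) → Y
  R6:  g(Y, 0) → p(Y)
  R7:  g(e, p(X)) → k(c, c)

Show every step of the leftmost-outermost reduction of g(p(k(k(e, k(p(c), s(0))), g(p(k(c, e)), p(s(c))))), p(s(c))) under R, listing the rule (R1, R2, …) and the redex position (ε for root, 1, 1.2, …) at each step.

1. g(p(k(k(e, k(p(c), s(0))), g(p(k(c, e)), p(s(c))))), p(s(c)))  →  k(k(e, k(p(c), s(0))), g(p(k(c, e)), p(s(c))))   [R5 at ε]
2. k(k(e, k(p(c), s(0))), g(p(k(c, e)), p(s(c))))  →  g(p(k(c, e)), p(s(c)))   [R2 at ε]
3. g(p(k(c, e)), p(s(c)))  →  k(c, e)   [R5 at ε]
4. k(c, e)  →  e   [R2 at ε]

e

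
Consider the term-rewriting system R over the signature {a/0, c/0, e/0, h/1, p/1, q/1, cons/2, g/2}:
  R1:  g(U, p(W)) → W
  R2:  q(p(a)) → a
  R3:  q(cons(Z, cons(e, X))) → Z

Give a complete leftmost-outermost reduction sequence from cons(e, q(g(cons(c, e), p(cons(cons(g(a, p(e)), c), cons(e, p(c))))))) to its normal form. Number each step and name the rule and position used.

cons(e, cons(e, c))

1. cons(e, q(g(cons(c, e), p(cons(cons(g(a, p(e)), c), cons(e, p(c)))))))  →  cons(e, q(cons(cons(g(a, p(e)), c), cons(e, p(c)))))   [R1 at 2.1]
2. cons(e, q(cons(cons(g(a, p(e)), c), cons(e, p(c)))))  →  cons(e, cons(g(a, p(e)), c))   [R3 at 2]
3. cons(e, cons(g(a, p(e)), c))  →  cons(e, cons(e, c))   [R1 at 2.1]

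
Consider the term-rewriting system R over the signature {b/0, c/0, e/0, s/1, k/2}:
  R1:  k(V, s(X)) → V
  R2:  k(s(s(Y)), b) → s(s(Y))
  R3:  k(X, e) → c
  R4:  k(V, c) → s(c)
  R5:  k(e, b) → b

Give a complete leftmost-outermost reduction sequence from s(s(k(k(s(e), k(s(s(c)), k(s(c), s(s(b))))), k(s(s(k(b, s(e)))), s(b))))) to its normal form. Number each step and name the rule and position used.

s(s(s(e)))

1. s(s(k(k(s(e), k(s(s(c)), k(s(c), s(s(b))))), k(s(s(k(b, s(e)))), s(b)))))  →  s(s(k(k(s(e), k(s(s(c)), s(c))), k(s(s(k(b, s(e)))), s(b)))))   [R1 at 1.1.1.2.2]
2. s(s(k(k(s(e), k(s(s(c)), s(c))), k(s(s(k(b, s(e)))), s(b)))))  →  s(s(k(k(s(e), s(s(c))), k(s(s(k(b, s(e)))), s(b)))))   [R1 at 1.1.1.2]
3. s(s(k(k(s(e), s(s(c))), k(s(s(k(b, s(e)))), s(b)))))  →  s(s(k(s(e), k(s(s(k(b, s(e)))), s(b)))))   [R1 at 1.1.1]
4. s(s(k(s(e), k(s(s(k(b, s(e)))), s(b)))))  →  s(s(k(s(e), s(s(k(b, s(e)))))))   [R1 at 1.1.2]
5. s(s(k(s(e), s(s(k(b, s(e)))))))  →  s(s(s(e)))   [R1 at 1.1]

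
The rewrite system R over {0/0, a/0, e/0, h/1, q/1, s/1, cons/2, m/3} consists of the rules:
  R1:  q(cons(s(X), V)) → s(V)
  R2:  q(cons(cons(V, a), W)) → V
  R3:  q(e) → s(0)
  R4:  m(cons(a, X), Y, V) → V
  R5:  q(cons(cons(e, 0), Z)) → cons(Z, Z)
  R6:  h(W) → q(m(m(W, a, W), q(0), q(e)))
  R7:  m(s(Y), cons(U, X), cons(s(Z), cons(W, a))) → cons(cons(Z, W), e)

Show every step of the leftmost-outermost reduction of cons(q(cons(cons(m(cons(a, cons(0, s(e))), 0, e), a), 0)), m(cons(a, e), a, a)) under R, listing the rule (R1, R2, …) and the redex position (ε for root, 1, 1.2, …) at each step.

1. cons(q(cons(cons(m(cons(a, cons(0, s(e))), 0, e), a), 0)), m(cons(a, e), a, a))  →  cons(m(cons(a, cons(0, s(e))), 0, e), m(cons(a, e), a, a))   [R2 at 1]
2. cons(m(cons(a, cons(0, s(e))), 0, e), m(cons(a, e), a, a))  →  cons(e, m(cons(a, e), a, a))   [R4 at 1]
3. cons(e, m(cons(a, e), a, a))  →  cons(e, a)   [R4 at 2]

cons(e, a)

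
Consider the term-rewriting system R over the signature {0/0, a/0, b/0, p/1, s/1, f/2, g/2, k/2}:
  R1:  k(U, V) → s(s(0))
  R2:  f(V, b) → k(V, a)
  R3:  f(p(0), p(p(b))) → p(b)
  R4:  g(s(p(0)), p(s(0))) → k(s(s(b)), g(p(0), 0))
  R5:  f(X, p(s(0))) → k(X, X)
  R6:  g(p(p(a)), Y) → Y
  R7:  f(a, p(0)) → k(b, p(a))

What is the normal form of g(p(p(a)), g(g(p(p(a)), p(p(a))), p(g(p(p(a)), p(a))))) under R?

1. g(p(p(a)), g(g(p(p(a)), p(p(a))), p(g(p(p(a)), p(a)))))  →  g(g(p(p(a)), p(p(a))), p(g(p(p(a)), p(a))))   [R6 at ε]
2. g(g(p(p(a)), p(p(a))), p(g(p(p(a)), p(a))))  →  g(p(p(a)), p(g(p(p(a)), p(a))))   [R6 at 1]
3. g(p(p(a)), p(g(p(p(a)), p(a))))  →  p(g(p(p(a)), p(a)))   [R6 at ε]
4. p(g(p(p(a)), p(a)))  →  p(p(a))   [R6 at 1]

p(p(a))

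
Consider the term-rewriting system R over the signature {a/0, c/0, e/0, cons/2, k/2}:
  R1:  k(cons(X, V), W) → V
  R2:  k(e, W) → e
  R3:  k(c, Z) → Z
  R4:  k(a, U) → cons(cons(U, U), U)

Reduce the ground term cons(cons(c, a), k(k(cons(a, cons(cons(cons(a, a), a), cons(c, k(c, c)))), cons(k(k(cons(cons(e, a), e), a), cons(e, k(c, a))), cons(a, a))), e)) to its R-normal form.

1. cons(cons(c, a), k(k(cons(a, cons(cons(cons(a, a), a), cons(c, k(c, c)))), cons(k(k(cons(cons(e, a), e), a), cons(e, k(c, a))), cons(a, a))), e))  →  cons(cons(c, a), k(cons(cons(cons(a, a), a), cons(c, k(c, c))), e))   [R1 at 2.1]
2. cons(cons(c, a), k(cons(cons(cons(a, a), a), cons(c, k(c, c))), e))  →  cons(cons(c, a), cons(c, k(c, c)))   [R1 at 2]
3. cons(cons(c, a), cons(c, k(c, c)))  →  cons(cons(c, a), cons(c, c))   [R3 at 2.2]

cons(cons(c, a), cons(c, c))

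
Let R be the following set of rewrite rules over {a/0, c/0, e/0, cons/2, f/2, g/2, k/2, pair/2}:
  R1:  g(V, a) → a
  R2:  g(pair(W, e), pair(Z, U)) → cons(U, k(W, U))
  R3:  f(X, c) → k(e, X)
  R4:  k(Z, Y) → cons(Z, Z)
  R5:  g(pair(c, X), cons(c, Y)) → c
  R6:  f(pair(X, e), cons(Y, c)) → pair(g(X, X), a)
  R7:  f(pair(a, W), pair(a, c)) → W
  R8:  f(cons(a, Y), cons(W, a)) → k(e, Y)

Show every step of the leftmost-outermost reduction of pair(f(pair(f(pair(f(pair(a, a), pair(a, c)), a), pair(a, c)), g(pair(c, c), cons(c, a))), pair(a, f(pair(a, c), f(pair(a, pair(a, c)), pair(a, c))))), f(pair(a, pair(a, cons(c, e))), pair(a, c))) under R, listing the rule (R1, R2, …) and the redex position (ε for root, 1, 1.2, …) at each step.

pair(c, pair(a, cons(c, e)))

1. pair(f(pair(f(pair(f(pair(a, a), pair(a, c)), a), pair(a, c)), g(pair(c, c), cons(c, a))), pair(a, f(pair(a, c), f(pair(a, pair(a, c)), pair(a, c))))), f(pair(a, pair(a, cons(c, e))), pair(a, c)))  →  pair(f(pair(f(pair(a, a), pair(a, c)), g(pair(c, c), cons(c, a))), pair(a, f(pair(a, c), f(pair(a, pair(a, c)), pair(a, c))))), f(pair(a, pair(a, cons(c, e))), pair(a, c)))   [R7 at 1.1.1.1.1]
2. pair(f(pair(f(pair(a, a), pair(a, c)), g(pair(c, c), cons(c, a))), pair(a, f(pair(a, c), f(pair(a, pair(a, c)), pair(a, c))))), f(pair(a, pair(a, cons(c, e))), pair(a, c)))  →  pair(f(pair(a, g(pair(c, c), cons(c, a))), pair(a, f(pair(a, c), f(pair(a, pair(a, c)), pair(a, c))))), f(pair(a, pair(a, cons(c, e))), pair(a, c)))   [R7 at 1.1.1]
3. pair(f(pair(a, g(pair(c, c), cons(c, a))), pair(a, f(pair(a, c), f(pair(a, pair(a, c)), pair(a, c))))), f(pair(a, pair(a, cons(c, e))), pair(a, c)))  →  pair(f(pair(a, c), pair(a, f(pair(a, c), f(pair(a, pair(a, c)), pair(a, c))))), f(pair(a, pair(a, cons(c, e))), pair(a, c)))   [R5 at 1.1.2]
4. pair(f(pair(a, c), pair(a, f(pair(a, c), f(pair(a, pair(a, c)), pair(a, c))))), f(pair(a, pair(a, cons(c, e))), pair(a, c)))  →  pair(f(pair(a, c), pair(a, f(pair(a, c), pair(a, c)))), f(pair(a, pair(a, cons(c, e))), pair(a, c)))   [R7 at 1.2.2.2]
5. pair(f(pair(a, c), pair(a, f(pair(a, c), pair(a, c)))), f(pair(a, pair(a, cons(c, e))), pair(a, c)))  →  pair(f(pair(a, c), pair(a, c)), f(pair(a, pair(a, cons(c, e))), pair(a, c)))   [R7 at 1.2.2]
6. pair(f(pair(a, c), pair(a, c)), f(pair(a, pair(a, cons(c, e))), pair(a, c)))  →  pair(c, f(pair(a, pair(a, cons(c, e))), pair(a, c)))   [R7 at 1]
7. pair(c, f(pair(a, pair(a, cons(c, e))), pair(a, c)))  →  pair(c, pair(a, cons(c, e)))   [R7 at 2]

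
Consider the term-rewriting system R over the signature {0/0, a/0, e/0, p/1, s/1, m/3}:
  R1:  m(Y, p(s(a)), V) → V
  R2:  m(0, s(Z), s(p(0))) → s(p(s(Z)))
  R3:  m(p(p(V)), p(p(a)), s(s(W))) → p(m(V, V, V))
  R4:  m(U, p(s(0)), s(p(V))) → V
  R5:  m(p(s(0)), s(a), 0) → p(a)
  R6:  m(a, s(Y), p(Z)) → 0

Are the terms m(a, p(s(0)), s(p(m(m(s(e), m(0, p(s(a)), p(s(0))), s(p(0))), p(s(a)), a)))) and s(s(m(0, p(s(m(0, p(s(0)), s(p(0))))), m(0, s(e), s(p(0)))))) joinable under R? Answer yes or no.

Reduce t₁ = m(a, p(s(0)), s(p(m(m(s(e), m(0, p(s(a)), p(s(0))), s(p(0))), p(s(a)), a)))):
1. m(a, p(s(0)), s(p(m(m(s(e), m(0, p(s(a)), p(s(0))), s(p(0))), p(s(a)), a))))  →  m(m(s(e), m(0, p(s(a)), p(s(0))), s(p(0))), p(s(a)), a)   [R4 at ε]
2. m(m(s(e), m(0, p(s(a)), p(s(0))), s(p(0))), p(s(a)), a)  →  a   [R1 at ε]

Reduce t₂ = s(s(m(0, p(s(m(0, p(s(0)), s(p(0))))), m(0, s(e), s(p(0)))))):
1. s(s(m(0, p(s(m(0, p(s(0)), s(p(0))))), m(0, s(e), s(p(0))))))  →  s(s(m(0, p(s(0)), m(0, s(e), s(p(0))))))   [R4 at 1.1.2.1.1]
2. s(s(m(0, p(s(0)), m(0, s(e), s(p(0))))))  →  s(s(m(0, p(s(0)), s(p(s(e))))))   [R2 at 1.1.3]
3. s(s(m(0, p(s(0)), s(p(s(e))))))  →  s(s(s(e)))   [R4 at 1.1]

no — NF(t₁) = a, NF(t₂) = s(s(s(e)))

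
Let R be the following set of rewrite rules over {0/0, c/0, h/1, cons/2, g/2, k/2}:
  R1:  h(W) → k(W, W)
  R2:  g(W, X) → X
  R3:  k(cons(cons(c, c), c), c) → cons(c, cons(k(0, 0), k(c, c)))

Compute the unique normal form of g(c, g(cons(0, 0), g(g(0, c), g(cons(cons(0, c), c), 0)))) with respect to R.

1. g(c, g(cons(0, 0), g(g(0, c), g(cons(cons(0, c), c), 0))))  →  g(cons(0, 0), g(g(0, c), g(cons(cons(0, c), c), 0)))   [R2 at ε]
2. g(cons(0, 0), g(g(0, c), g(cons(cons(0, c), c), 0)))  →  g(g(0, c), g(cons(cons(0, c), c), 0))   [R2 at ε]
3. g(g(0, c), g(cons(cons(0, c), c), 0))  →  g(cons(cons(0, c), c), 0)   [R2 at ε]
4. g(cons(cons(0, c), c), 0)  →  0   [R2 at ε]

0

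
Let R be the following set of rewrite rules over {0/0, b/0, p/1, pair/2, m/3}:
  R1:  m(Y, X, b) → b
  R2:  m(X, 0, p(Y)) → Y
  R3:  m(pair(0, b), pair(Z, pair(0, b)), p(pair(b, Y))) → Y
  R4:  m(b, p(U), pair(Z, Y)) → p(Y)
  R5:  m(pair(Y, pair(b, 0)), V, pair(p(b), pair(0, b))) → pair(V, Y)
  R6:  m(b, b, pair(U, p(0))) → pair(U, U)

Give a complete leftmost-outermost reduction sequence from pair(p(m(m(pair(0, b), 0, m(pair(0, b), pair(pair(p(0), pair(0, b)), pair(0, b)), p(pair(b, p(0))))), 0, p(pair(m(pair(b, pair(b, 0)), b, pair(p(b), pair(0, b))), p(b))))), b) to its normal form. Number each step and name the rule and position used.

pair(p(pair(pair(b, b), p(b))), b)

1. pair(p(m(m(pair(0, b), 0, m(pair(0, b), pair(pair(p(0), pair(0, b)), pair(0, b)), p(pair(b, p(0))))), 0, p(pair(m(pair(b, pair(b, 0)), b, pair(p(b), pair(0, b))), p(b))))), b)  →  pair(p(pair(m(pair(b, pair(b, 0)), b, pair(p(b), pair(0, b))), p(b))), b)   [R2 at 1.1]
2. pair(p(pair(m(pair(b, pair(b, 0)), b, pair(p(b), pair(0, b))), p(b))), b)  →  pair(p(pair(pair(b, b), p(b))), b)   [R5 at 1.1.1]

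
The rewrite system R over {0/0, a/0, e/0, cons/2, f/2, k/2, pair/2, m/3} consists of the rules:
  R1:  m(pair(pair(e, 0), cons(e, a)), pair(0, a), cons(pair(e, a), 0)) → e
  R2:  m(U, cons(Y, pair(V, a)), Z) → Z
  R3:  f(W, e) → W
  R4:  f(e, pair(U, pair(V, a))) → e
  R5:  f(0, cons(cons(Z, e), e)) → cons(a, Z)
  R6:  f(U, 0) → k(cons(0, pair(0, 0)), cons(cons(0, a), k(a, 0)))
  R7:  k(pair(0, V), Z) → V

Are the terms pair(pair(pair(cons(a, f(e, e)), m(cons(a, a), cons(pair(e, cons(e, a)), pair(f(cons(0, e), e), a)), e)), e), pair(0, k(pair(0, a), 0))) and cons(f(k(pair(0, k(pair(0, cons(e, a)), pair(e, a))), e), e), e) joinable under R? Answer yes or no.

no — NF(t₁) = pair(pair(pair(cons(a, e), e), e), pair(0, a)), NF(t₂) = cons(cons(e, a), e)

Reduce t₁ = pair(pair(pair(cons(a, f(e, e)), m(cons(a, a), cons(pair(e, cons(e, a)), pair(f(cons(0, e), e), a)), e)), e), pair(0, k(pair(0, a), 0))):
1. pair(pair(pair(cons(a, f(e, e)), m(cons(a, a), cons(pair(e, cons(e, a)), pair(f(cons(0, e), e), a)), e)), e), pair(0, k(pair(0, a), 0)))  →  pair(pair(pair(cons(a, e), m(cons(a, a), cons(pair(e, cons(e, a)), pair(f(cons(0, e), e), a)), e)), e), pair(0, k(pair(0, a), 0)))   [R3 at 1.1.1.2]
2. pair(pair(pair(cons(a, e), m(cons(a, a), cons(pair(e, cons(e, a)), pair(f(cons(0, e), e), a)), e)), e), pair(0, k(pair(0, a), 0)))  →  pair(pair(pair(cons(a, e), e), e), pair(0, k(pair(0, a), 0)))   [R2 at 1.1.2]
3. pair(pair(pair(cons(a, e), e), e), pair(0, k(pair(0, a), 0)))  →  pair(pair(pair(cons(a, e), e), e), pair(0, a))   [R7 at 2.2]

Reduce t₂ = cons(f(k(pair(0, k(pair(0, cons(e, a)), pair(e, a))), e), e), e):
1. cons(f(k(pair(0, k(pair(0, cons(e, a)), pair(e, a))), e), e), e)  →  cons(k(pair(0, k(pair(0, cons(e, a)), pair(e, a))), e), e)   [R3 at 1]
2. cons(k(pair(0, k(pair(0, cons(e, a)), pair(e, a))), e), e)  →  cons(k(pair(0, cons(e, a)), pair(e, a)), e)   [R7 at 1]
3. cons(k(pair(0, cons(e, a)), pair(e, a)), e)  →  cons(cons(e, a), e)   [R7 at 1]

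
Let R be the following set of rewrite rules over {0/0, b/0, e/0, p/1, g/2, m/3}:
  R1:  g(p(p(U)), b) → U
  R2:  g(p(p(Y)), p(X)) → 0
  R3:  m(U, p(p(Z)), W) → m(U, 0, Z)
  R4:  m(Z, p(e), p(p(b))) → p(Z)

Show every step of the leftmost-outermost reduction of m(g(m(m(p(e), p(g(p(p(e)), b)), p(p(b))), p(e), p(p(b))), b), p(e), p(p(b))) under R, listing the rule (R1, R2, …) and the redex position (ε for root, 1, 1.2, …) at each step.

p(p(e))

1. m(g(m(m(p(e), p(g(p(p(e)), b)), p(p(b))), p(e), p(p(b))), b), p(e), p(p(b)))  →  p(g(m(m(p(e), p(g(p(p(e)), b)), p(p(b))), p(e), p(p(b))), b))   [R4 at ε]
2. p(g(m(m(p(e), p(g(p(p(e)), b)), p(p(b))), p(e), p(p(b))), b))  →  p(g(p(m(p(e), p(g(p(p(e)), b)), p(p(b)))), b))   [R4 at 1.1]
3. p(g(p(m(p(e), p(g(p(p(e)), b)), p(p(b)))), b))  →  p(g(p(m(p(e), p(e), p(p(b)))), b))   [R1 at 1.1.1.2.1]
4. p(g(p(m(p(e), p(e), p(p(b)))), b))  →  p(g(p(p(p(e))), b))   [R4 at 1.1.1]
5. p(g(p(p(p(e))), b))  →  p(p(e))   [R1 at 1]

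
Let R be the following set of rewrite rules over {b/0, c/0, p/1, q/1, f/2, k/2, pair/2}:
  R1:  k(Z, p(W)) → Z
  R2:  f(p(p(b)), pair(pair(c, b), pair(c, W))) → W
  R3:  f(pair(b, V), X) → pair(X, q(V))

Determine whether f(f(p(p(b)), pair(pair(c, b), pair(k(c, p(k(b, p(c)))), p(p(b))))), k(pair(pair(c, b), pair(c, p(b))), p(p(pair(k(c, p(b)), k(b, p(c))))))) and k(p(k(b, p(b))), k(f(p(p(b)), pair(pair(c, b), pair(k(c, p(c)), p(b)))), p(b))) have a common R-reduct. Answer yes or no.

Reduce t₁ = f(f(p(p(b)), pair(pair(c, b), pair(k(c, p(k(b, p(c)))), p(p(b))))), k(pair(pair(c, b), pair(c, p(b))), p(p(pair(k(c, p(b)), k(b, p(c))))))):
1. f(f(p(p(b)), pair(pair(c, b), pair(k(c, p(k(b, p(c)))), p(p(b))))), k(pair(pair(c, b), pair(c, p(b))), p(p(pair(k(c, p(b)), k(b, p(c)))))))  →  f(f(p(p(b)), pair(pair(c, b), pair(c, p(p(b))))), k(pair(pair(c, b), pair(c, p(b))), p(p(pair(k(c, p(b)), k(b, p(c)))))))   [R1 at 1.2.2.1]
2. f(f(p(p(b)), pair(pair(c, b), pair(c, p(p(b))))), k(pair(pair(c, b), pair(c, p(b))), p(p(pair(k(c, p(b)), k(b, p(c)))))))  →  f(p(p(b)), k(pair(pair(c, b), pair(c, p(b))), p(p(pair(k(c, p(b)), k(b, p(c)))))))   [R2 at 1]
3. f(p(p(b)), k(pair(pair(c, b), pair(c, p(b))), p(p(pair(k(c, p(b)), k(b, p(c)))))))  →  f(p(p(b)), pair(pair(c, b), pair(c, p(b))))   [R1 at 2]
4. f(p(p(b)), pair(pair(c, b), pair(c, p(b))))  →  p(b)   [R2 at ε]

Reduce t₂ = k(p(k(b, p(b))), k(f(p(p(b)), pair(pair(c, b), pair(k(c, p(c)), p(b)))), p(b))):
1. k(p(k(b, p(b))), k(f(p(p(b)), pair(pair(c, b), pair(k(c, p(c)), p(b)))), p(b)))  →  k(p(b), k(f(p(p(b)), pair(pair(c, b), pair(k(c, p(c)), p(b)))), p(b)))   [R1 at 1.1]
2. k(p(b), k(f(p(p(b)), pair(pair(c, b), pair(k(c, p(c)), p(b)))), p(b)))  →  k(p(b), f(p(p(b)), pair(pair(c, b), pair(k(c, p(c)), p(b)))))   [R1 at 2]
3. k(p(b), f(p(p(b)), pair(pair(c, b), pair(k(c, p(c)), p(b)))))  →  k(p(b), f(p(p(b)), pair(pair(c, b), pair(c, p(b)))))   [R1 at 2.2.2.1]
4. k(p(b), f(p(p(b)), pair(pair(c, b), pair(c, p(b)))))  →  k(p(b), p(b))   [R2 at 2]
5. k(p(b), p(b))  →  p(b)   [R1 at ε]

yes — NF(t₁) = p(b), NF(t₂) = p(b)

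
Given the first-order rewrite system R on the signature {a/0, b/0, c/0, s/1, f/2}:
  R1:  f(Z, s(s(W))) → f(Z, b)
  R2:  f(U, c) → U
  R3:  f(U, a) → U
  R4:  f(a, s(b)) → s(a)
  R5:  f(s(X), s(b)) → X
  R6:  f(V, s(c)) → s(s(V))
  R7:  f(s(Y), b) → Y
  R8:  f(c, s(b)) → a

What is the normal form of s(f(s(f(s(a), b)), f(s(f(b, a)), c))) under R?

1. s(f(s(f(s(a), b)), f(s(f(b, a)), c)))  →  s(f(s(a), f(s(f(b, a)), c)))   [R7 at 1.1.1]
2. s(f(s(a), f(s(f(b, a)), c)))  →  s(f(s(a), s(f(b, a))))   [R2 at 1.2]
3. s(f(s(a), s(f(b, a))))  →  s(f(s(a), s(b)))   [R3 at 1.2.1]
4. s(f(s(a), s(b)))  →  s(a)   [R5 at 1]

s(a)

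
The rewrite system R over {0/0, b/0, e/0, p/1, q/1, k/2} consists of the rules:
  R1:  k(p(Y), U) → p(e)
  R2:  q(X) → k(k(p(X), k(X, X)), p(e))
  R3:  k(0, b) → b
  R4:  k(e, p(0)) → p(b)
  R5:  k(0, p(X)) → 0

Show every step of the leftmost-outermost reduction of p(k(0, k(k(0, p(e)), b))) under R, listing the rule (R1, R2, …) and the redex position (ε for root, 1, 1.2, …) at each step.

p(b)

1. p(k(0, k(k(0, p(e)), b)))  →  p(k(0, k(0, b)))   [R5 at 1.2.1]
2. p(k(0, k(0, b)))  →  p(k(0, b))   [R3 at 1.2]
3. p(k(0, b))  →  p(b)   [R3 at 1]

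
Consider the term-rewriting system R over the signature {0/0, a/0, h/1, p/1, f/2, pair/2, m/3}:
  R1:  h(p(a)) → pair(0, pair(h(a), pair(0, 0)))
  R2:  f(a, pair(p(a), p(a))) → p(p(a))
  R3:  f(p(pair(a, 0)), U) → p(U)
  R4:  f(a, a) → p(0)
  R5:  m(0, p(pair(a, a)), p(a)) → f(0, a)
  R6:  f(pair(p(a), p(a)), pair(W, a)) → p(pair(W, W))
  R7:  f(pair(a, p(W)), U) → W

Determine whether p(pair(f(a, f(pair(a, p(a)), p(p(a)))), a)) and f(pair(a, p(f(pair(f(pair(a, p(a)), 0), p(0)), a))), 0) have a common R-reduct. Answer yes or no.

no — NF(t₁) = p(pair(p(0), a)), NF(t₂) = 0

Reduce t₁ = p(pair(f(a, f(pair(a, p(a)), p(p(a)))), a)):
1. p(pair(f(a, f(pair(a, p(a)), p(p(a)))), a))  →  p(pair(f(a, a), a))   [R7 at 1.1.2]
2. p(pair(f(a, a), a))  →  p(pair(p(0), a))   [R4 at 1.1]

Reduce t₂ = f(pair(a, p(f(pair(f(pair(a, p(a)), 0), p(0)), a))), 0):
1. f(pair(a, p(f(pair(f(pair(a, p(a)), 0), p(0)), a))), 0)  →  f(pair(f(pair(a, p(a)), 0), p(0)), a)   [R7 at ε]
2. f(pair(f(pair(a, p(a)), 0), p(0)), a)  →  f(pair(a, p(0)), a)   [R7 at 1.1]
3. f(pair(a, p(0)), a)  →  0   [R7 at ε]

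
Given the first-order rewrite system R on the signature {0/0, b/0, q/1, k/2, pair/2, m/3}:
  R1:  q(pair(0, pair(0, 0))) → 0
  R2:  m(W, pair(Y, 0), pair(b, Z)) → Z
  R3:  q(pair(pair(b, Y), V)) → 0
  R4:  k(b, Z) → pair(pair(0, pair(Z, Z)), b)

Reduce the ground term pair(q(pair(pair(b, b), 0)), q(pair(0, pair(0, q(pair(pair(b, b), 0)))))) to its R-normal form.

pair(0, 0)

1. pair(q(pair(pair(b, b), 0)), q(pair(0, pair(0, q(pair(pair(b, b), 0))))))  →  pair(0, q(pair(0, pair(0, q(pair(pair(b, b), 0))))))   [R3 at 1]
2. pair(0, q(pair(0, pair(0, q(pair(pair(b, b), 0))))))  →  pair(0, q(pair(0, pair(0, 0))))   [R3 at 2.1.2.2]
3. pair(0, q(pair(0, pair(0, 0))))  →  pair(0, 0)   [R1 at 2]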